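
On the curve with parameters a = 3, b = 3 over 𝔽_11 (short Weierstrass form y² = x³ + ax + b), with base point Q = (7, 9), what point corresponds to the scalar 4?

Repeated addition: build up to 4Q.
2Q: tangent at (7, 9): λ = (3·7² + 3)/(2·9) ≡ 7/7. 7⁻¹ ≡ 8 (mod 11), so λ ≡ 7·8 ≡ 1.
  x = λ² - 7 - 7 = 1 - 14 ≡ 9; y = λ·(7 - 9) - 9 ≡ 0. → (9, 0)
3Q: (9, 0) + (7, 9). λ = (9 - 0)/(7 - 9) ≡ 9/9 mod 11. 9⁻¹ ≡ 5 (mod 11), so λ ≡ 1.
  x = λ² - 9 - 7 = 1 - 16 ≡ 7; y = λ·(9 - 7) - 0 ≡ 2. → (7, 2)
4Q: (7, 2) + (7, 9): same x and y₁ ≡ -y₂, so the sum is ∞.

O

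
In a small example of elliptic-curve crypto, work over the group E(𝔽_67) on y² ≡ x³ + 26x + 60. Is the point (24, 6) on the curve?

y² = 6² ≡ 36; x³ + 26x + 60 = 14508 ≡ 36 (mod 67). 36 = 36.

yes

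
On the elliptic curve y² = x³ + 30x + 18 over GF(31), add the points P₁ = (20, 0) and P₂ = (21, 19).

(20, 0) + (21, 19). λ = (19 - 0)/(21 - 20) ≡ 19/1 mod 31. 1⁻¹ ≡ 1 (mod 31), so λ ≡ 19.
  x = λ² - 20 - 21 = 361 - 41 ≡ 10; y = λ·(20 - 10) - 0 ≡ 4. → (10, 4)

(10, 4)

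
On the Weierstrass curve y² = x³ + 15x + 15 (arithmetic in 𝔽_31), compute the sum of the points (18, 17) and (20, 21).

(18, 17) + (20, 21). λ = (21 - 17)/(20 - 18) ≡ 4/2 mod 31. 2⁻¹ ≡ 16 (mod 31), so λ ≡ 2.
  x = λ² - 18 - 20 = 4 - 38 ≡ 28; y = λ·(18 - 28) - 17 ≡ 25. → (28, 25)

(28, 25)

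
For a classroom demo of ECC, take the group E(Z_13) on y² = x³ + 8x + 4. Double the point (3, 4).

tangent at (3, 4): λ = (3·3² + 8)/(2·4) ≡ 9/8. 8⁻¹ ≡ 5 (mod 13), so λ ≡ 9·5 ≡ 6.
  x = λ² - 3 - 3 = 36 - 6 ≡ 4; y = λ·(3 - 4) - 4 ≡ 3. → (4, 3)

(4, 3)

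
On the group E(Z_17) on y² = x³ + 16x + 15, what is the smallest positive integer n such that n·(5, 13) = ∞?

5

2P: tangent at (5, 13): λ = (3·5² + 16)/(2·13) ≡ 6/9. 9⁻¹ ≡ 2 (mod 17), so λ ≡ 6·2 ≡ 12.
  x = λ² - 5 - 5 = 144 - 10 ≡ 15; y = λ·(5 - 15) - 13 ≡ 3. → (15, 3)
3P: (15, 3) + (5, 13). λ = (13 - 3)/(5 - 15) ≡ 10/7 mod 17. 7⁻¹ ≡ 5 (mod 17) since 7·5 = 35 ≡ 1, so λ ≡ 16.
  x = λ² - 15 - 5 = 256 - 20 ≡ 15; y = λ·(15 - 15) - 3 ≡ 14. → (15, 14)
4P: (15, 14) + (5, 13). λ = (13 - 14)/(5 - 15) ≡ 16/7 mod 17. 7⁻¹ ≡ 5 (mod 17), so λ ≡ 12.
  x = λ² - 15 - 5 = 144 - 20 ≡ 5; y = λ·(15 - 5) - 14 ≡ 4. → (5, 4)
5P: (5, 4) + (5, 13): same x and y₁ ≡ -y₂, so the sum is ∞.
5P = ∞, so the order is 5.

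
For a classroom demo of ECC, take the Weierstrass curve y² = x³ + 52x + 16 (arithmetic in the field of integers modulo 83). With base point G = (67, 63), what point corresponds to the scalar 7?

(49, 19)

Double-and-add on 7 = (111)₂. Start with G = (67, 63) for the leading 1-bit.
double: tangent at (67, 63): λ = (3·67² + 52)/(2·63) ≡ 73/43. 43⁻¹ ≡ 56 (mod 83), so λ ≡ 73·56 ≡ 21.
  x = λ² - 67 - 67 = 441 - 134 ≡ 58; y = λ·(67 - 58) - 63 ≡ 43. → (58, 43)
add G: (58, 43) + (67, 63). λ = (63 - 43)/(67 - 58) ≡ 20/9 mod 83. 9⁻¹ ≡ 37 (mod 83) since 9·37 = 333 ≡ 1, so λ ≡ 76.
  x = λ² - 58 - 67 = 5776 - 125 ≡ 7; y = λ·(58 - 7) - 43 ≡ 15. → (7, 15)
double: tangent at (7, 15): λ = (3·7² + 52)/(2·15) ≡ 33/30. 30⁻¹ ≡ 36 (mod 83) since 30·36 = 1080 ≡ 1, so λ ≡ 33·36 ≡ 26.
  x = λ² - 7 - 7 = 676 - 14 ≡ 81; y = λ·(7 - 81) - 15 ≡ 53. → (81, 53)
add G: (81, 53) + (67, 63). λ = (63 - 53)/(67 - 81) ≡ 10/69 mod 83. 69⁻¹ ≡ 77 (mod 83) since 69·77 = 5313 ≡ 1, so λ ≡ 23.
  x = λ² - 81 - 67 = 529 - 148 ≡ 49; y = λ·(81 - 49) - 53 ≡ 19. → (49, 19)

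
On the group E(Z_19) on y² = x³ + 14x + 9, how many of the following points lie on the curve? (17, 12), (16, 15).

2

(17, 12): 12² ≡ 11, rhs ≡ 11 → on.
(16, 15): 15² ≡ 16, rhs ≡ 16 → on.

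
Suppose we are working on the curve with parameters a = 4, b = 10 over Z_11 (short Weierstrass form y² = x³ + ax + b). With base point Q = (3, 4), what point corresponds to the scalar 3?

Repeated addition: build up to 3Q.
2Q: tangent at (3, 4): λ = (3·3² + 4)/(2·4) ≡ 9/8. 8⁻¹ ≡ 7 (mod 11) since 8·7 = 56 ≡ 1, so λ ≡ 9·7 ≡ 8.
  x = λ² - 3 - 3 = 64 - 6 ≡ 3; y = λ·(3 - 3) - 4 ≡ 7. → (3, 7)
3Q: (3, 7) + (3, 4): same x and y₁ ≡ -y₂, so the sum is O.

O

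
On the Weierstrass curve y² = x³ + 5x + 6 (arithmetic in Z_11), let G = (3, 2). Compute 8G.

(3, 9)

Double-and-add on 8 = (1000)₂. Start with G = (3, 2) for the leading 1-bit.
double: tangent at (3, 2): λ = (3·3² + 5)/(2·2) ≡ 10/4. 4⁻¹ ≡ 3 (mod 11), so λ ≡ 10·3 ≡ 8.
  x = λ² - 3 - 3 = 64 - 6 ≡ 3; y = λ·(3 - 3) - 2 ≡ 9. → (3, 9)
double: tangent at (3, 9): λ = (3·3² + 5)/(2·9) ≡ 10/7. 7⁻¹ ≡ 8 (mod 11), so λ ≡ 10·8 ≡ 3.
  x = λ² - 3 - 3 = 9 - 6 ≡ 3; y = λ·(3 - 3) - 9 ≡ 2. → (3, 2)
double: tangent at (3, 2): λ = (3·3² + 5)/(2·2) ≡ 10/4. 4⁻¹ ≡ 3 (mod 11) since 4·3 = 12 ≡ 1, so λ ≡ 10·3 ≡ 8.
  x = λ² - 3 - 3 = 64 - 6 ≡ 3; y = λ·(3 - 3) - 2 ≡ 9. → (3, 9)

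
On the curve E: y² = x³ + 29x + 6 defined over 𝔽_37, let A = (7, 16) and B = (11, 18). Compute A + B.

(7, 16) + (11, 18). λ = (18 - 16)/(11 - 7) ≡ 2/4 mod 37. 4⁻¹ ≡ 28 (mod 37) since 4·28 = 112 ≡ 1, so λ ≡ 19.
  x = λ² - 7 - 11 = 361 - 18 ≡ 10; y = λ·(7 - 10) - 16 ≡ 1. → (10, 1)

(10, 1)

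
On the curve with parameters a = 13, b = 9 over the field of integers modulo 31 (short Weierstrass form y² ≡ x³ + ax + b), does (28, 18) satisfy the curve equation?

no

y² = 18² ≡ 14; x³ + 13x + 9 = 22325 ≡ 5 (mod 31). 14 ≠ 5.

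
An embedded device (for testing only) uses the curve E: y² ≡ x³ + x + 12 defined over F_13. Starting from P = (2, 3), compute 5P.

(5, 8)

Repeated addition: build up to 5P.
2P: tangent at (2, 3): λ = (3·2² + 1)/(2·3) ≡ 0/6. 6⁻¹ ≡ 11 (mod 13), so λ ≡ 0·11 ≡ 0.
  x = λ² - 2 - 2 = 0 - 4 ≡ 9; y = λ·(2 - 9) - 3 ≡ 10. → (9, 10)
3P: (9, 10) + (2, 3). λ = (3 - 10)/(2 - 9) ≡ 6/6 mod 13. 6⁻¹ ≡ 11 (mod 13) since 6·11 = 66 ≡ 1, so λ ≡ 1.
  x = λ² - 9 - 2 = 1 - 11 ≡ 3; y = λ·(9 - 3) - 10 ≡ 9. → (3, 9)
4P: (3, 9) + (2, 3). λ = (3 - 9)/(2 - 3) ≡ 7/12 mod 13. 12⁻¹ ≡ 12 (mod 13), so λ ≡ 6.
  x = λ² - 3 - 2 = 36 - 5 ≡ 5; y = λ·(3 - 5) - 9 ≡ 5. → (5, 5)
5P: (5, 5) + (2, 3). λ = (3 - 5)/(2 - 5) ≡ 11/10 mod 13. 10⁻¹ ≡ 4 (mod 13) since 10·4 = 40 ≡ 1, so λ ≡ 5.
  x = λ² - 5 - 2 = 25 - 7 ≡ 5; y = λ·(5 - 5) - 5 ≡ 8. → (5, 8)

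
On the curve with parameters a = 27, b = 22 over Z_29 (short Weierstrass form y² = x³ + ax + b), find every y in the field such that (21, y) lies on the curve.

x³ + 27x + 22 = 9850 ≡ 19 (mod 29).
19 is a non-residue mod 29; no y exists.

none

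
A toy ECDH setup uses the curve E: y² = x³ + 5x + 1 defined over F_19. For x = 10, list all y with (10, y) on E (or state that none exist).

x³ + 5x + 1 = 1051 ≡ 6 (mod 19).
Square roots of 6 mod 19: 5 and 14 (since 5² = 25 ≡ 6).

5, 14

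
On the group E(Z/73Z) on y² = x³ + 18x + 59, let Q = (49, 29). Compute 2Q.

tangent at (49, 29): λ = (3·49² + 18)/(2·29) ≡ 67/58. 58⁻¹ ≡ 34 (mod 73), so λ ≡ 67·34 ≡ 15.
  x = λ² - 49 - 49 = 225 - 98 ≡ 54; y = λ·(49 - 54) - 29 ≡ 42. → (54, 42)

(54, 42)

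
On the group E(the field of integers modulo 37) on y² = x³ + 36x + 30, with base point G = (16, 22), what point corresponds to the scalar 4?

(19, 5)

Double-and-add on 4 = (100)₂. Start with G = (16, 22) for the leading 1-bit.
double: tangent at (16, 22): λ = (3·16² + 36)/(2·22) ≡ 27/7. 7⁻¹ ≡ 16 (mod 37), so λ ≡ 27·16 ≡ 25.
  x = λ² - 16 - 16 = 625 - 32 ≡ 1; y = λ·(16 - 1) - 22 ≡ 20. → (1, 20)
double: tangent at (1, 20): λ = (3·1² + 36)/(2·20) ≡ 2/3. 3⁻¹ ≡ 25 (mod 37), so λ ≡ 2·25 ≡ 13.
  x = λ² - 1 - 1 = 169 - 2 ≡ 19; y = λ·(1 - 19) - 20 ≡ 5. → (19, 5)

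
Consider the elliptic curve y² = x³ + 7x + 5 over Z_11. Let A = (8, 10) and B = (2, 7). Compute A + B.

(4, 3)

(8, 10) + (2, 7). λ = (7 - 10)/(2 - 8) ≡ 8/5 mod 11. 5⁻¹ ≡ 9 (mod 11), so λ ≡ 6.
  x = λ² - 8 - 2 = 36 - 10 ≡ 4; y = λ·(8 - 4) - 10 ≡ 3. → (4, 3)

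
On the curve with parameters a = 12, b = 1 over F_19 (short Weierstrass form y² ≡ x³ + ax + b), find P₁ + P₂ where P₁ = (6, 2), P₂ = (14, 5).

(3, 11)

(6, 2) + (14, 5). λ = (5 - 2)/(14 - 6) ≡ 3/8 mod 19. 8⁻¹ ≡ 12 (mod 19), so λ ≡ 17.
  x = λ² - 6 - 14 = 289 - 20 ≡ 3; y = λ·(6 - 3) - 2 ≡ 11. → (3, 11)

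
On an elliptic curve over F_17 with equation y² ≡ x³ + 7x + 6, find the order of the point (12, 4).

2P: tangent at (12, 4): λ = (3·12² + 7)/(2·4) ≡ 14/8. 8⁻¹ ≡ 15 (mod 17), so λ ≡ 14·15 ≡ 6.
  x = λ² - 12 - 12 = 36 - 24 ≡ 12; y = λ·(12 - 12) - 4 ≡ 13. → (12, 13)
3P: (12, 13) + (12, 4): same x and y₁ ≡ -y₂, so the sum is O.
3P = O, so the order is 3.

3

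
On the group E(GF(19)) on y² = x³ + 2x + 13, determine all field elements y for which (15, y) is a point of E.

x³ + 2x + 13 = 3418 ≡ 17 (mod 19).
Square roots of 17 mod 19: 6 and 13 (since 6² = 36 ≡ 17).

6, 13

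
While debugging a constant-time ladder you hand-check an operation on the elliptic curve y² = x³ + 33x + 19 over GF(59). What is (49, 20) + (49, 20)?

tangent at (49, 20): λ = (3·49² + 33)/(2·20) ≡ 38/40. 40⁻¹ ≡ 31 (mod 59) since 40·31 = 1240 ≡ 1, so λ ≡ 38·31 ≡ 57.
  x = λ² - 49 - 49 = 3249 - 98 ≡ 24; y = λ·(49 - 24) - 20 ≡ 48. → (24, 48)

(24, 48)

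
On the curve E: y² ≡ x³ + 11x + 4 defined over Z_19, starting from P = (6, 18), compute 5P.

(7, 5)

Repeated addition: build up to 5P.
2P: tangent at (6, 18): λ = (3·6² + 11)/(2·18) ≡ 5/17. 17⁻¹ ≡ 9 (mod 19), so λ ≡ 5·9 ≡ 7.
  x = λ² - 6 - 6 = 49 - 12 ≡ 18; y = λ·(6 - 18) - 18 ≡ 12. → (18, 12)
3P: (18, 12) + (6, 18). λ = (18 - 12)/(6 - 18) ≡ 6/7 mod 19. 7⁻¹ ≡ 11 (mod 19) since 7·11 = 77 ≡ 1, so λ ≡ 9.
  x = λ² - 18 - 6 = 81 - 24 ≡ 0; y = λ·(18 - 0) - 12 ≡ 17. → (0, 17)
4P: (0, 17) + (6, 18). λ = (18 - 17)/(6 - 0) ≡ 1/6 mod 19. 6⁻¹ ≡ 16 (mod 19), so λ ≡ 16.
  x = λ² - 0 - 6 = 256 - 6 ≡ 3; y = λ·(0 - 3) - 17 ≡ 11. → (3, 11)
5P: (3, 11) + (6, 18). λ = (18 - 11)/(6 - 3) ≡ 7/3 mod 19. 3⁻¹ ≡ 13 (mod 19), so λ ≡ 15.
  x = λ² - 3 - 6 = 225 - 9 ≡ 7; y = λ·(3 - 7) - 11 ≡ 5. → (7, 5)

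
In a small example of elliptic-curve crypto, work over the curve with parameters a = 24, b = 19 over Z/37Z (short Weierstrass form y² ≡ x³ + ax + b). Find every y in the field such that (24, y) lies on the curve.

10, 27

x³ + 24x + 19 = 14419 ≡ 26 (mod 37).
Square roots of 26 mod 37: 10 and 27 (since 10² = 100 ≡ 26).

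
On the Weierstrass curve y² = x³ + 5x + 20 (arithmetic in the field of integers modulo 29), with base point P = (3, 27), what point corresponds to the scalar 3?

Repeated addition: build up to 3P.
2P: tangent at (3, 27): λ = (3·3² + 5)/(2·27) ≡ 3/25. 25⁻¹ ≡ 7 (mod 29), so λ ≡ 3·7 ≡ 21.
  x = λ² - 3 - 3 = 441 - 6 ≡ 0; y = λ·(3 - 0) - 27 ≡ 7. → (0, 7)
3P: (0, 7) + (3, 27). λ = (27 - 7)/(3 - 0) ≡ 20/3 mod 29. 3⁻¹ ≡ 10 (mod 29), so λ ≡ 26.
  x = λ² - 0 - 3 = 676 - 3 ≡ 6; y = λ·(0 - 6) - 7 ≡ 11. → (6, 11)

(6, 11)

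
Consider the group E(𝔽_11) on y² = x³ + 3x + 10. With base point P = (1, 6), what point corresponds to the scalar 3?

Repeated addition: build up to 3P.
2P: tangent at (1, 6): λ = (3·1² + 3)/(2·6) ≡ 6/1. 1⁻¹ ≡ 1 (mod 11) since 1·1 = 1 ≡ 1, so λ ≡ 6·1 ≡ 6.
  x = λ² - 1 - 1 = 36 - 2 ≡ 1; y = λ·(1 - 1) - 6 ≡ 5. → (1, 5)
3P: (1, 5) + (1, 6): same x and y₁ ≡ -y₂, so the sum is O.

O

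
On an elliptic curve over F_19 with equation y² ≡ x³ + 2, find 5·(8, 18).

(9, 16)

Write G = (8, 18).
Repeated addition: build up to 5G.
2G: tangent at (8, 18): λ = (3·8² + 0)/(2·18) ≡ 2/17. 17⁻¹ ≡ 9 (mod 19), so λ ≡ 2·9 ≡ 18.
  x = λ² - 8 - 8 = 324 - 16 ≡ 4; y = λ·(8 - 4) - 18 ≡ 16. → (4, 16)
3G: (4, 16) + (8, 18). λ = (18 - 16)/(8 - 4) ≡ 2/4 mod 19. 4⁻¹ ≡ 5 (mod 19) since 4·5 = 20 ≡ 1, so λ ≡ 10.
  x = λ² - 4 - 8 = 100 - 12 ≡ 12; y = λ·(4 - 12) - 16 ≡ 18. → (12, 18)
4G: (12, 18) + (8, 18). λ = (18 - 18)/(8 - 12) ≡ 0/15 mod 19. 15⁻¹ ≡ 14 (mod 19), so λ ≡ 0.
  x = λ² - 12 - 8 = 0 - 20 ≡ 18; y = λ·(12 - 18) - 18 ≡ 1. → (18, 1)
5G: (18, 1) + (8, 18). λ = (18 - 1)/(8 - 18) ≡ 17/9 mod 19. 9⁻¹ ≡ 17 (mod 19), so λ ≡ 4.
  x = λ² - 18 - 8 = 16 - 26 ≡ 9; y = λ·(18 - 9) - 1 ≡ 16. → (9, 16)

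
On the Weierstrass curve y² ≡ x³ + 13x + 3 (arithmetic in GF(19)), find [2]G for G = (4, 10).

(8, 12)

tangent at (4, 10): λ = (3·4² + 13)/(2·10) ≡ 4/1. 1⁻¹ ≡ 1 (mod 19), so λ ≡ 4·1 ≡ 4.
  x = λ² - 4 - 4 = 16 - 8 ≡ 8; y = λ·(4 - 8) - 10 ≡ 12. → (8, 12)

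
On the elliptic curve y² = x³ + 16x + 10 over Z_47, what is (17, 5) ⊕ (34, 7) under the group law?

(17, 5) + (34, 7). λ = (7 - 5)/(34 - 17) ≡ 2/17 mod 47. 17⁻¹ ≡ 36 (mod 47), so λ ≡ 25.
  x = λ² - 17 - 34 = 625 - 51 ≡ 10; y = λ·(17 - 10) - 5 ≡ 29. → (10, 29)

(10, 29)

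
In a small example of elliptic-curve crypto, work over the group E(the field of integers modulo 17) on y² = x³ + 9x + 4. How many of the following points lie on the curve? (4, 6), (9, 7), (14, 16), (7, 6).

4

(4, 6): 6² ≡ 2, rhs ≡ 2 → on.
(9, 7): 7² ≡ 15, rhs ≡ 15 → on.
(14, 16): 16² ≡ 1, rhs ≡ 1 → on.
(7, 6): 6² ≡ 2, rhs ≡ 2 → on.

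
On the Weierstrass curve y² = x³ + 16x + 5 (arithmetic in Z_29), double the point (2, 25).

tangent at (2, 25): λ = (3·2² + 16)/(2·25) ≡ 28/21. 21⁻¹ ≡ 18 (mod 29) since 21·18 = 378 ≡ 1, so λ ≡ 28·18 ≡ 11.
  x = λ² - 2 - 2 = 121 - 4 ≡ 1; y = λ·(2 - 1) - 25 ≡ 15. → (1, 15)

(1, 15)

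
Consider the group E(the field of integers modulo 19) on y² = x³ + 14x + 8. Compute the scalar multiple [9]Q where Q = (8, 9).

Repeated addition: build up to 9Q.
2Q: tangent at (8, 9): λ = (3·8² + 14)/(2·9) ≡ 16/18. 18⁻¹ ≡ 18 (mod 19), so λ ≡ 16·18 ≡ 3.
  x = λ² - 8 - 8 = 9 - 16 ≡ 12; y = λ·(8 - 12) - 9 ≡ 17. → (12, 17)
3Q: (12, 17) + (8, 9). λ = (9 - 17)/(8 - 12) ≡ 11/15 mod 19. 15⁻¹ ≡ 14 (mod 19), so λ ≡ 2.
  x = λ² - 12 - 8 = 4 - 20 ≡ 3; y = λ·(12 - 3) - 17 ≡ 1. → (3, 1)
4Q: (3, 1) + (8, 9). λ = (9 - 1)/(8 - 3) ≡ 8/5 mod 19. 5⁻¹ ≡ 4 (mod 19), so λ ≡ 13.
  x = λ² - 3 - 8 = 169 - 11 ≡ 6; y = λ·(3 - 6) - 1 ≡ 17. → (6, 17)
5Q: (6, 17) + (8, 9). λ = (9 - 17)/(8 - 6) ≡ 11/2 mod 19. 2⁻¹ ≡ 10 (mod 19), so λ ≡ 15.
  x = λ² - 6 - 8 = 225 - 14 ≡ 2; y = λ·(6 - 2) - 17 ≡ 5. → (2, 5)
6Q: (2, 5) + (8, 9). λ = (9 - 5)/(8 - 2) ≡ 4/6 mod 19. 6⁻¹ ≡ 16 (mod 19), so λ ≡ 7.
  x = λ² - 2 - 8 = 49 - 10 ≡ 1; y = λ·(2 - 1) - 5 ≡ 2. → (1, 2)
7Q: (1, 2) + (8, 9). λ = (9 - 2)/(8 - 1) ≡ 7/7 mod 19. 7⁻¹ ≡ 11 (mod 19), so λ ≡ 1.
  x = λ² - 1 - 8 = 1 - 9 ≡ 11; y = λ·(1 - 11) - 2 ≡ 7. → (11, 7)
8Q: (11, 7) + (8, 9). λ = (9 - 7)/(8 - 11) ≡ 2/16 mod 19. 16⁻¹ ≡ 6 (mod 19) since 16·6 = 96 ≡ 1, so λ ≡ 12.
  x = λ² - 11 - 8 = 144 - 19 ≡ 11; y = λ·(11 - 11) - 7 ≡ 12. → (11, 12)
9Q: (11, 12) + (8, 9). λ = (9 - 12)/(8 - 11) ≡ 16/16 mod 19. 16⁻¹ ≡ 6 (mod 19) since 16·6 = 96 ≡ 1, so λ ≡ 1.
  x = λ² - 11 - 8 = 1 - 19 ≡ 1; y = λ·(11 - 1) - 12 ≡ 17. → (1, 17)

(1, 17)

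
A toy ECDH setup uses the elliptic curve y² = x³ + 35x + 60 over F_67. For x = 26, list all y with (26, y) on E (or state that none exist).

11, 56

x³ + 35x + 60 = 18546 ≡ 54 (mod 67).
Square roots of 54 mod 67: 11 and 56 (since 11² = 121 ≡ 54).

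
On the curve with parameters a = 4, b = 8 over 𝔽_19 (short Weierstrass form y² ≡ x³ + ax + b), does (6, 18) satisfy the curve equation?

yes

y² = 18² ≡ 1; x³ + 4x + 8 = 248 ≡ 1 (mod 19). 1 = 1.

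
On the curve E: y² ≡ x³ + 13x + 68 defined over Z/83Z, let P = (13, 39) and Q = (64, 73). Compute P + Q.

(71, 33)

(13, 39) + (64, 73). λ = (73 - 39)/(64 - 13) ≡ 34/51 mod 83. 51⁻¹ ≡ 70 (mod 83), so λ ≡ 56.
  x = λ² - 13 - 64 = 3136 - 77 ≡ 71; y = λ·(13 - 71) - 39 ≡ 33. → (71, 33)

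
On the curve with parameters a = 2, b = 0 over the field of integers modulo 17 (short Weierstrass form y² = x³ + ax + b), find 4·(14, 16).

Write G = (14, 16).
Double-and-add on 4 = (100)₂. Start with G = (14, 16) for the leading 1-bit.
double: tangent at (14, 16): λ = (3·14² + 2)/(2·16) ≡ 12/15. 15⁻¹ ≡ 8 (mod 17), so λ ≡ 12·8 ≡ 11.
  x = λ² - 14 - 14 = 121 - 28 ≡ 8; y = λ·(14 - 8) - 16 ≡ 16. → (8, 16)
double: tangent at (8, 16): λ = (3·8² + 2)/(2·16) ≡ 7/15. 15⁻¹ ≡ 8 (mod 17), so λ ≡ 7·8 ≡ 5.
  x = λ² - 8 - 8 = 25 - 16 ≡ 9; y = λ·(8 - 9) - 16 ≡ 13. → (9, 13)

(9, 13)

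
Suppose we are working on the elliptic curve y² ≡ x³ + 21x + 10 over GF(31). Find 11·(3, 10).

Write P = (3, 10).
Repeated addition: build up to 11P.
2P: tangent at (3, 10): λ = (3·3² + 21)/(2·10) ≡ 17/20. 20⁻¹ ≡ 14 (mod 31), so λ ≡ 17·14 ≡ 21.
  x = λ² - 3 - 3 = 441 - 6 ≡ 1; y = λ·(3 - 1) - 10 ≡ 1. → (1, 1)
3P: (1, 1) + (3, 10). λ = (10 - 1)/(3 - 1) ≡ 9/2 mod 31. 2⁻¹ ≡ 16 (mod 31), so λ ≡ 20.
  x = λ² - 1 - 3 = 400 - 4 ≡ 24; y = λ·(1 - 24) - 1 ≡ 4. → (24, 4)
4P: (24, 4) + (3, 10). λ = (10 - 4)/(3 - 24) ≡ 6/10 mod 31. 10⁻¹ ≡ 28 (mod 31) since 10·28 = 280 ≡ 1, so λ ≡ 13.
  x = λ² - 24 - 3 = 169 - 27 ≡ 18; y = λ·(24 - 18) - 4 ≡ 12. → (18, 12)
5P: (18, 12) + (3, 10). λ = (10 - 12)/(3 - 18) ≡ 29/16 mod 31. 16⁻¹ ≡ 2 (mod 31), so λ ≡ 27.
  x = λ² - 18 - 3 = 729 - 21 ≡ 26; y = λ·(18 - 26) - 12 ≡ 20. → (26, 20)
6P: (26, 20) + (3, 10). λ = (10 - 20)/(3 - 26) ≡ 21/8 mod 31. 8⁻¹ ≡ 4 (mod 31), so λ ≡ 22.
  x = λ² - 26 - 3 = 484 - 29 ≡ 21; y = λ·(26 - 21) - 20 ≡ 28. → (21, 28)
7P: (21, 28) + (3, 10). λ = (10 - 28)/(3 - 21) ≡ 13/13 mod 31. 13⁻¹ ≡ 12 (mod 31) since 13·12 = 156 ≡ 1, so λ ≡ 1.
  x = λ² - 21 - 3 = 1 - 24 ≡ 8; y = λ·(21 - 8) - 28 ≡ 16. → (8, 16)
8P: (8, 16) + (3, 10). λ = (10 - 16)/(3 - 8) ≡ 25/26 mod 31. 26⁻¹ ≡ 6 (mod 31) since 26·6 = 156 ≡ 1, so λ ≡ 26.
  x = λ² - 8 - 3 = 676 - 11 ≡ 14; y = λ·(8 - 14) - 16 ≡ 14. → (14, 14)
9P: (14, 14) + (3, 10). λ = (10 - 14)/(3 - 14) ≡ 27/20 mod 31. 20⁻¹ ≡ 14 (mod 31) since 20·14 = 280 ≡ 1, so λ ≡ 6.
  x = λ² - 14 - 3 = 36 - 17 ≡ 19; y = λ·(14 - 19) - 14 ≡ 18. → (19, 18)
10P: (19, 18) + (3, 10). λ = (10 - 18)/(3 - 19) ≡ 23/15 mod 31. 15⁻¹ ≡ 29 (mod 31) since 15·29 = 435 ≡ 1, so λ ≡ 16.
  x = λ² - 19 - 3 = 256 - 22 ≡ 17; y = λ·(19 - 17) - 18 ≡ 14. → (17, 14)
11P: (17, 14) + (3, 10). λ = (10 - 14)/(3 - 17) ≡ 27/17 mod 31. 17⁻¹ ≡ 11 (mod 31) since 17·11 = 187 ≡ 1, so λ ≡ 18.
  x = λ² - 17 - 3 = 324 - 20 ≡ 25; y = λ·(17 - 25) - 14 ≡ 28. → (25, 28)

(25, 28)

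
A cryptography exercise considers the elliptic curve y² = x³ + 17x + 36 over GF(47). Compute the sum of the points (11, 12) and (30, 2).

(11, 12) + (30, 2). λ = (2 - 12)/(30 - 11) ≡ 37/19 mod 47. 19⁻¹ ≡ 5 (mod 47), so λ ≡ 44.
  x = λ² - 11 - 30 = 1936 - 41 ≡ 15; y = λ·(11 - 15) - 12 ≡ 0. → (15, 0)

(15, 0)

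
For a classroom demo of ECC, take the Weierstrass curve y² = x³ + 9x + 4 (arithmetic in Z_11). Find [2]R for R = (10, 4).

tangent at (10, 4): λ = (3·10² + 9)/(2·4) ≡ 1/8. 8⁻¹ ≡ 7 (mod 11) since 8·7 = 56 ≡ 1, so λ ≡ 1·7 ≡ 7.
  x = λ² - 10 - 10 = 49 - 20 ≡ 7; y = λ·(10 - 7) - 4 ≡ 6. → (7, 6)

(7, 6)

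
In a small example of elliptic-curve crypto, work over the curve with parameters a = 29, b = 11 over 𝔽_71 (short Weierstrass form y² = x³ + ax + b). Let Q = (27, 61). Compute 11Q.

(4, 7)

Double-and-add on 11 = (1011)₂. Start with Q = (27, 61) for the leading 1-bit.
double: tangent at (27, 61): λ = (3·27² + 29)/(2·61) ≡ 15/51. 51⁻¹ ≡ 39 (mod 71), so λ ≡ 15·39 ≡ 17.
  x = λ² - 27 - 27 = 289 - 54 ≡ 22; y = λ·(27 - 22) - 61 ≡ 24. → (22, 24)
double: tangent at (22, 24): λ = (3·22² + 29)/(2·24) ≡ 61/48. 48⁻¹ ≡ 37 (mod 71), so λ ≡ 61·37 ≡ 56.
  x = λ² - 22 - 22 = 3136 - 44 ≡ 39; y = λ·(22 - 39) - 24 ≡ 18. → (39, 18)
add Q: (39, 18) + (27, 61). λ = (61 - 18)/(27 - 39) ≡ 43/59 mod 71. 59⁻¹ ≡ 65 (mod 71), so λ ≡ 26.
  x = λ² - 39 - 27 = 676 - 66 ≡ 42; y = λ·(39 - 42) - 18 ≡ 46. → (42, 46)
double: tangent at (42, 46): λ = (3·42² + 29)/(2·46) ≡ 67/21. 21⁻¹ ≡ 44 (mod 71), so λ ≡ 67·44 ≡ 37.
  x = λ² - 42 - 42 = 1369 - 84 ≡ 7; y = λ·(42 - 7) - 46 ≡ 42. → (7, 42)
add Q: (7, 42) + (27, 61). λ = (61 - 42)/(27 - 7) ≡ 19/20 mod 71. 20⁻¹ ≡ 32 (mod 71), so λ ≡ 40.
  x = λ² - 7 - 27 = 1600 - 34 ≡ 4; y = λ·(7 - 4) - 42 ≡ 7. → (4, 7)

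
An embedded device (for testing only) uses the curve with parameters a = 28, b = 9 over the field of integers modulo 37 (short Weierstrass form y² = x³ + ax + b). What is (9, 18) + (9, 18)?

tangent at (9, 18): λ = (3·9² + 28)/(2·18) ≡ 12/36. 36⁻¹ ≡ 36 (mod 37) since 36·36 = 1296 ≡ 1, so λ ≡ 12·36 ≡ 25.
  x = λ² - 9 - 9 = 625 - 18 ≡ 15; y = λ·(9 - 15) - 18 ≡ 17. → (15, 17)

(15, 17)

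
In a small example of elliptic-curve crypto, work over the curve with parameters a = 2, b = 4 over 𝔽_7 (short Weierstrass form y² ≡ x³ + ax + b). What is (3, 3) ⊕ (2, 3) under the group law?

(3, 3) + (2, 3). λ = (3 - 3)/(2 - 3) ≡ 0/6 mod 7. 6⁻¹ ≡ 6 (mod 7), so λ ≡ 0.
  x = λ² - 3 - 2 = 0 - 5 ≡ 2; y = λ·(3 - 2) - 3 ≡ 4. → (2, 4)

(2, 4)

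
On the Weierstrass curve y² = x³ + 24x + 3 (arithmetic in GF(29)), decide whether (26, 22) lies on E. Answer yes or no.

yes

y² = 22² ≡ 20; x³ + 24x + 3 = 18203 ≡ 20 (mod 29). 20 = 20.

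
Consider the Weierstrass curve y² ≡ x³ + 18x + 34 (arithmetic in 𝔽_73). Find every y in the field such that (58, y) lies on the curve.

none

x³ + 18x + 34 = 196190 ≡ 39 (mod 73).
39 is a non-residue mod 73; no y exists.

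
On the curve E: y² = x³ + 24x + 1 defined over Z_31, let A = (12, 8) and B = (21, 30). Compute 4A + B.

First 4A:
Double-and-add on 4 = (100)₂. Start with A = (12, 8) for the leading 1-bit.
double: tangent at (12, 8): λ = (3·12² + 24)/(2·8) ≡ 22/16. 16⁻¹ ≡ 2 (mod 31), so λ ≡ 22·2 ≡ 13.
  x = λ² - 12 - 12 = 169 - 24 ≡ 21; y = λ·(12 - 21) - 8 ≡ 30. → (21, 30)
double: tangent at (21, 30): λ = (3·21² + 24)/(2·30) ≡ 14/29. 29⁻¹ ≡ 15 (mod 31) since 29·15 = 435 ≡ 1, so λ ≡ 14·15 ≡ 24.
  x = λ² - 21 - 21 = 576 - 42 ≡ 7; y = λ·(21 - 7) - 30 ≡ 27. → (7, 27)
4A = (7, 27).
Finally 4A + B:
(7, 27) + (21, 30). λ = (30 - 27)/(21 - 7) ≡ 3/14 mod 31. 14⁻¹ ≡ 20 (mod 31) since 14·20 = 280 ≡ 1, so λ ≡ 29.
  x = λ² - 7 - 21 = 841 - 28 ≡ 7; y = λ·(7 - 7) - 27 ≡ 4. → (7, 4)

(7, 4)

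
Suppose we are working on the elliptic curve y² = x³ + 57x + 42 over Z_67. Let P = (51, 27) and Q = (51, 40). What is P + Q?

O

The two points share x = 51 and their y-coordinates satisfy 27 + 40 ≡ 0 (mod 67), so they are inverses. Their sum is O.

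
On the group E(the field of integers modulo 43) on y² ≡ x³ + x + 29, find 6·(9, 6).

Write P = (9, 6).
Repeated addition: build up to 6P.
2P: tangent at (9, 6): λ = (3·9² + 1)/(2·6) ≡ 29/12. 12⁻¹ ≡ 18 (mod 43) since 12·18 = 216 ≡ 1, so λ ≡ 29·18 ≡ 6.
  x = λ² - 9 - 9 = 36 - 18 ≡ 18; y = λ·(9 - 18) - 6 ≡ 26. → (18, 26)
3P: (18, 26) + (9, 6). λ = (6 - 26)/(9 - 18) ≡ 23/34 mod 43. 34⁻¹ ≡ 19 (mod 43) since 34·19 = 646 ≡ 1, so λ ≡ 7.
  x = λ² - 18 - 9 = 49 - 27 ≡ 22; y = λ·(18 - 22) - 26 ≡ 32. → (22, 32)
4P: (22, 32) + (9, 6). λ = (6 - 32)/(9 - 22) ≡ 17/30 mod 43. 30⁻¹ ≡ 33 (mod 43) since 30·33 = 990 ≡ 1, so λ ≡ 2.
  x = λ² - 22 - 9 = 4 - 31 ≡ 16; y = λ·(22 - 16) - 32 ≡ 23. → (16, 23)
5P: (16, 23) + (9, 6). λ = (6 - 23)/(9 - 16) ≡ 26/36 mod 43. 36⁻¹ ≡ 6 (mod 43), so λ ≡ 27.
  x = λ² - 16 - 9 = 729 - 25 ≡ 16; y = λ·(16 - 16) - 23 ≡ 20. → (16, 20)
6P: (16, 20) + (9, 6). λ = (6 - 20)/(9 - 16) ≡ 29/36 mod 43. 36⁻¹ ≡ 6 (mod 43), so λ ≡ 2.
  x = λ² - 16 - 9 = 4 - 25 ≡ 22; y = λ·(16 - 22) - 20 ≡ 11. → (22, 11)

(22, 11)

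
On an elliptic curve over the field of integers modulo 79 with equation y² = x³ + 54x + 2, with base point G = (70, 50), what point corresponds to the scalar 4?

Repeated addition: build up to 4G.
2G: tangent at (70, 50): λ = (3·70² + 54)/(2·50) ≡ 60/21. 21⁻¹ ≡ 64 (mod 79), so λ ≡ 60·64 ≡ 48.
  x = λ² - 70 - 70 = 2304 - 140 ≡ 31; y = λ·(70 - 31) - 50 ≡ 5. → (31, 5)
3G: (31, 5) + (70, 50). λ = (50 - 5)/(70 - 31) ≡ 45/39 mod 79. 39⁻¹ ≡ 77 (mod 79) since 39·77 = 3003 ≡ 1, so λ ≡ 68.
  x = λ² - 31 - 70 = 4624 - 101 ≡ 20; y = λ·(31 - 20) - 5 ≡ 32. → (20, 32)
4G: (20, 32) + (70, 50). λ = (50 - 32)/(70 - 20) ≡ 18/50 mod 79. 50⁻¹ ≡ 49 (mod 79) since 50·49 = 2450 ≡ 1, so λ ≡ 13.
  x = λ² - 20 - 70 = 169 - 90 ≡ 0; y = λ·(20 - 0) - 32 ≡ 70. → (0, 70)

(0, 70)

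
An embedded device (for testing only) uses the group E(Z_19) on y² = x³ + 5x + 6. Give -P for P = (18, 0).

-(18, 0) = (18, -0 mod 19) = (18, 0).

(18, 0)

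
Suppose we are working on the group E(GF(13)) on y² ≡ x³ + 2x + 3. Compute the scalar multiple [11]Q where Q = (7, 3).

(4, 6)

Repeated addition: build up to 11Q.
2Q: tangent at (7, 3): λ = (3·7² + 2)/(2·3) ≡ 6/6. 6⁻¹ ≡ 11 (mod 13), so λ ≡ 6·11 ≡ 1.
  x = λ² - 7 - 7 = 1 - 14 ≡ 0; y = λ·(7 - 0) - 3 ≡ 4. → (0, 4)
3Q: (0, 4) + (7, 3). λ = (3 - 4)/(7 - 0) ≡ 12/7 mod 13. 7⁻¹ ≡ 2 (mod 13), so λ ≡ 11.
  x = λ² - 0 - 7 = 121 - 7 ≡ 10; y = λ·(0 - 10) - 4 ≡ 3. → (10, 3)
4Q: (10, 3) + (7, 3). λ = (3 - 3)/(7 - 10) ≡ 0/10 mod 13. 10⁻¹ ≡ 4 (mod 13), so λ ≡ 0.
  x = λ² - 10 - 7 = 0 - 17 ≡ 9; y = λ·(10 - 9) - 3 ≡ 10. → (9, 10)
5Q: (9, 10) + (7, 3). λ = (3 - 10)/(7 - 9) ≡ 6/11 mod 13. 11⁻¹ ≡ 6 (mod 13), so λ ≡ 10.
  x = λ² - 9 - 7 = 100 - 16 ≡ 6; y = λ·(9 - 6) - 10 ≡ 7. → (6, 7)
6Q: (6, 7) + (7, 3). λ = (3 - 7)/(7 - 6) ≡ 9/1 mod 13. 1⁻¹ ≡ 1 (mod 13) since 1·1 = 1 ≡ 1, so λ ≡ 9.
  x = λ² - 6 - 7 = 81 - 13 ≡ 3; y = λ·(6 - 3) - 7 ≡ 7. → (3, 7)
7Q: (3, 7) + (7, 3). λ = (3 - 7)/(7 - 3) ≡ 9/4 mod 13. 4⁻¹ ≡ 10 (mod 13) since 4·10 = 40 ≡ 1, so λ ≡ 12.
  x = λ² - 3 - 7 = 144 - 10 ≡ 4; y = λ·(3 - 4) - 7 ≡ 7. → (4, 7)
8Q: (4, 7) + (7, 3). λ = (3 - 7)/(7 - 4) ≡ 9/3 mod 13. 3⁻¹ ≡ 9 (mod 13), so λ ≡ 3.
  x = λ² - 4 - 7 = 9 - 11 ≡ 11; y = λ·(4 - 11) - 7 ≡ 11. → (11, 11)
9Q: (11, 11) + (7, 3). λ = (3 - 11)/(7 - 11) ≡ 5/9 mod 13. 9⁻¹ ≡ 3 (mod 13), so λ ≡ 2.
  x = λ² - 11 - 7 = 4 - 18 ≡ 12; y = λ·(11 - 12) - 11 ≡ 0. → (12, 0)
10Q: (12, 0) + (7, 3). λ = (3 - 0)/(7 - 12) ≡ 3/8 mod 13. 8⁻¹ ≡ 5 (mod 13) since 8·5 = 40 ≡ 1, so λ ≡ 2.
  x = λ² - 12 - 7 = 4 - 19 ≡ 11; y = λ·(12 - 11) - 0 ≡ 2. → (11, 2)
11Q: (11, 2) + (7, 3). λ = (3 - 2)/(7 - 11) ≡ 1/9 mod 13. 9⁻¹ ≡ 3 (mod 13), so λ ≡ 3.
  x = λ² - 11 - 7 = 9 - 18 ≡ 4; y = λ·(11 - 4) - 2 ≡ 6. → (4, 6)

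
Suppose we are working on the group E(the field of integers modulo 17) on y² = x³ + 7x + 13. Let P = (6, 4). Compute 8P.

(15, 5)

Double-and-add on 8 = (1000)₂. Start with P = (6, 4) for the leading 1-bit.
double: tangent at (6, 4): λ = (3·6² + 7)/(2·4) ≡ 13/8. 8⁻¹ ≡ 15 (mod 17), so λ ≡ 13·15 ≡ 8.
  x = λ² - 6 - 6 = 64 - 12 ≡ 1; y = λ·(6 - 1) - 4 ≡ 2. → (1, 2)
double: tangent at (1, 2): λ = (3·1² + 7)/(2·2) ≡ 10/4. 4⁻¹ ≡ 13 (mod 17), so λ ≡ 10·13 ≡ 11.
  x = λ² - 1 - 1 = 121 - 2 ≡ 0; y = λ·(1 - 0) - 2 ≡ 9. → (0, 9)
double: tangent at (0, 9): λ = (3·0² + 7)/(2·9) ≡ 7/1. 1⁻¹ ≡ 1 (mod 17), so λ ≡ 7·1 ≡ 7.
  x = λ² - 0 - 0 = 49 - 0 ≡ 15; y = λ·(0 - 15) - 9 ≡ 5. → (15, 5)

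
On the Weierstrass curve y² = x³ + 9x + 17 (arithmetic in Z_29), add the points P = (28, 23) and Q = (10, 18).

(25, 2)

(28, 23) + (10, 18). λ = (18 - 23)/(10 - 28) ≡ 24/11 mod 29. 11⁻¹ ≡ 8 (mod 29) since 11·8 = 88 ≡ 1, so λ ≡ 18.
  x = λ² - 28 - 10 = 324 - 38 ≡ 25; y = λ·(28 - 25) - 23 ≡ 2. → (25, 2)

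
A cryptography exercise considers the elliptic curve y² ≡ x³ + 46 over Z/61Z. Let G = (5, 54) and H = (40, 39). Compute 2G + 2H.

(0, 30)

First 2G:
Repeated addition: build up to 2G.
2G: tangent at (5, 54): λ = (3·5² + 0)/(2·54) ≡ 14/47. 47⁻¹ ≡ 13 (mod 61) since 47·13 = 611 ≡ 1, so λ ≡ 14·13 ≡ 60.
  x = λ² - 5 - 5 = 3600 - 10 ≡ 52; y = λ·(5 - 52) - 54 ≡ 54. → (52, 54)
2G = (52, 54).
Next 2H:
Repeated addition: build up to 2H.
2H: tangent at (40, 39): λ = (3·40² + 0)/(2·39) ≡ 42/17. 17⁻¹ ≡ 18 (mod 61), so λ ≡ 42·18 ≡ 24.
  x = λ² - 40 - 40 = 576 - 80 ≡ 8; y = λ·(40 - 8) - 39 ≡ 58. → (8, 58)
2H = (8, 58).
Finally 2G + 2H:
(52, 54) + (8, 58). λ = (58 - 54)/(8 - 52) ≡ 4/17 mod 61. 17⁻¹ ≡ 18 (mod 61), so λ ≡ 11.
  x = λ² - 52 - 8 = 121 - 60 ≡ 0; y = λ·(52 - 0) - 54 ≡ 30. → (0, 30)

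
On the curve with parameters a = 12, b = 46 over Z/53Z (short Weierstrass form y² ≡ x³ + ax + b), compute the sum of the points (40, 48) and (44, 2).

(35, 27)

(40, 48) + (44, 2). λ = (2 - 48)/(44 - 40) ≡ 7/4 mod 53. 4⁻¹ ≡ 40 (mod 53), so λ ≡ 15.
  x = λ² - 40 - 44 = 225 - 84 ≡ 35; y = λ·(40 - 35) - 48 ≡ 27. → (35, 27)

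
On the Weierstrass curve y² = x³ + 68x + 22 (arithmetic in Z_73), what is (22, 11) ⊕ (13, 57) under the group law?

(22, 11) + (13, 57). λ = (57 - 11)/(13 - 22) ≡ 46/64 mod 73. 64⁻¹ ≡ 8 (mod 73), so λ ≡ 3.
  x = λ² - 22 - 13 = 9 - 35 ≡ 47; y = λ·(22 - 47) - 11 ≡ 60. → (47, 60)

(47, 60)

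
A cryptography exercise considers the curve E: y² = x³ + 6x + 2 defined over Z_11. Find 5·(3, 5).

(5, 5)

Write G = (3, 5).
Double-and-add on 5 = (101)₂. Start with G = (3, 5) for the leading 1-bit.
double: tangent at (3, 5): λ = (3·3² + 6)/(2·5) ≡ 0/10. 10⁻¹ ≡ 10 (mod 11) since 10·10 = 100 ≡ 1, so λ ≡ 0·10 ≡ 0.
  x = λ² - 3 - 3 = 0 - 6 ≡ 5; y = λ·(3 - 5) - 5 ≡ 6. → (5, 6)
double: tangent at (5, 6): λ = (3·5² + 6)/(2·6) ≡ 4/1. 1⁻¹ ≡ 1 (mod 11) since 1·1 = 1 ≡ 1, so λ ≡ 4·1 ≡ 4.
  x = λ² - 5 - 5 = 16 - 10 ≡ 6; y = λ·(5 - 6) - 6 ≡ 1. → (6, 1)
add G: (6, 1) + (3, 5). λ = (5 - 1)/(3 - 6) ≡ 4/8 mod 11. 8⁻¹ ≡ 7 (mod 11) since 8·7 = 56 ≡ 1, so λ ≡ 6.
  x = λ² - 6 - 3 = 36 - 9 ≡ 5; y = λ·(6 - 5) - 1 ≡ 5. → (5, 5)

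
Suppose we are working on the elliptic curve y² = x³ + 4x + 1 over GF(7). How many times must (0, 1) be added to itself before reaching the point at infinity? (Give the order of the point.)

2P: tangent at (0, 1): λ = (3·0² + 4)/(2·1) ≡ 4/2. 2⁻¹ ≡ 4 (mod 7), so λ ≡ 4·4 ≡ 2.
  x = λ² - 0 - 0 = 4 - 0 ≡ 4; y = λ·(0 - 4) - 1 ≡ 5. → (4, 5)
3P: (4, 5) + (0, 1). λ = (1 - 5)/(0 - 4) ≡ 3/3 mod 7. 3⁻¹ ≡ 5 (mod 7), so λ ≡ 1.
  x = λ² - 4 - 0 = 1 - 4 ≡ 4; y = λ·(4 - 4) - 5 ≡ 2. → (4, 2)
4P: (4, 2) + (0, 1). λ = (1 - 2)/(0 - 4) ≡ 6/3 mod 7. 3⁻¹ ≡ 5 (mod 7), so λ ≡ 2.
  x = λ² - 4 - 0 = 4 - 4 ≡ 0; y = λ·(4 - 0) - 2 ≡ 6. → (0, 6)
5P: (0, 6) + (0, 1): same x and y₁ ≡ -y₂, so the sum is the point at infinity.
5P = the point at infinity, so the order is 5.

5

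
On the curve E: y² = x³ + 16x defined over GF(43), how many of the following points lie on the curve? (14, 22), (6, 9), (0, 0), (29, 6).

1

(14, 22): 22² ≡ 11, rhs ≡ 1 → off.
(6, 9): 9² ≡ 38, rhs ≡ 11 → off.
(0, 0): 0² ≡ 0, rhs ≡ 0 → on.
(29, 6): 6² ≡ 36, rhs ≡ 42 → off.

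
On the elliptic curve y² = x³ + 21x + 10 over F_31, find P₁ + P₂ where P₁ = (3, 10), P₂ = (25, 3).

(3, 10) + (25, 3). λ = (3 - 10)/(25 - 3) ≡ 24/22 mod 31. 22⁻¹ ≡ 24 (mod 31) since 22·24 = 528 ≡ 1, so λ ≡ 18.
  x = λ² - 3 - 25 = 324 - 28 ≡ 17; y = λ·(3 - 17) - 10 ≡ 17. → (17, 17)

(17, 17)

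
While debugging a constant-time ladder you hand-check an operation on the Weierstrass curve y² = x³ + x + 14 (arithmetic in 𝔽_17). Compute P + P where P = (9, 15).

(14, 1)

tangent at (9, 15): λ = (3·9² + 1)/(2·15) ≡ 6/13. 13⁻¹ ≡ 4 (mod 17) since 13·4 = 52 ≡ 1, so λ ≡ 6·4 ≡ 7.
  x = λ² - 9 - 9 = 49 - 18 ≡ 14; y = λ·(9 - 14) - 15 ≡ 1. → (14, 1)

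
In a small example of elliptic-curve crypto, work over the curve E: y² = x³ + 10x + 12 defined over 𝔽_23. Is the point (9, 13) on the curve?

no

y² = 13² ≡ 8; x³ + 10x + 12 = 831 ≡ 3 (mod 23). 8 ≠ 3.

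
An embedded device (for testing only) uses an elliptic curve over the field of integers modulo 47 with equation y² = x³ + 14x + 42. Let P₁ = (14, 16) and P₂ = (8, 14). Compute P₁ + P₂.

(14, 16) + (8, 14). λ = (14 - 16)/(8 - 14) ≡ 45/41 mod 47. 41⁻¹ ≡ 39 (mod 47), so λ ≡ 16.
  x = λ² - 14 - 8 = 256 - 22 ≡ 46; y = λ·(14 - 46) - 16 ≡ 36. → (46, 36)

(46, 36)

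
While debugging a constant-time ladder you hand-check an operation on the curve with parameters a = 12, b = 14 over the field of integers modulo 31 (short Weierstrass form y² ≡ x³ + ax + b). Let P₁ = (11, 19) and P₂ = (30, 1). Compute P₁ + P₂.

(11, 19) + (30, 1). λ = (1 - 19)/(30 - 11) ≡ 13/19 mod 31. 19⁻¹ ≡ 18 (mod 31), so λ ≡ 17.
  x = λ² - 11 - 30 = 289 - 41 ≡ 0; y = λ·(11 - 0) - 19 ≡ 13. → (0, 13)

(0, 13)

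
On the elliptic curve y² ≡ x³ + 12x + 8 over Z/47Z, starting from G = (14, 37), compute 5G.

(46, 18)

Repeated addition: build up to 5G.
2G: tangent at (14, 37): λ = (3·14² + 12)/(2·37) ≡ 36/27. 27⁻¹ ≡ 7 (mod 47) since 27·7 = 189 ≡ 1, so λ ≡ 36·7 ≡ 17.
  x = λ² - 14 - 14 = 289 - 28 ≡ 26; y = λ·(14 - 26) - 37 ≡ 41. → (26, 41)
3G: (26, 41) + (14, 37). λ = (37 - 41)/(14 - 26) ≡ 43/35 mod 47. 35⁻¹ ≡ 43 (mod 47), so λ ≡ 16.
  x = λ² - 26 - 14 = 256 - 40 ≡ 28; y = λ·(26 - 28) - 41 ≡ 21. → (28, 21)
4G: (28, 21) + (14, 37). λ = (37 - 21)/(14 - 28) ≡ 16/33 mod 47. 33⁻¹ ≡ 10 (mod 47), so λ ≡ 19.
  x = λ² - 28 - 14 = 361 - 42 ≡ 37; y = λ·(28 - 37) - 21 ≡ 43. → (37, 43)
5G: (37, 43) + (14, 37). λ = (37 - 43)/(14 - 37) ≡ 41/24 mod 47. 24⁻¹ ≡ 2 (mod 47), so λ ≡ 35.
  x = λ² - 37 - 14 = 1225 - 51 ≡ 46; y = λ·(37 - 46) - 43 ≡ 18. → (46, 18)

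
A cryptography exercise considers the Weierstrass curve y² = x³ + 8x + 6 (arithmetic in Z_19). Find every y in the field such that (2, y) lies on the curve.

7, 12

x³ + 8x + 6 = 30 ≡ 11 (mod 19).
Square roots of 11 mod 19: 7 and 12 (since 7² = 49 ≡ 11).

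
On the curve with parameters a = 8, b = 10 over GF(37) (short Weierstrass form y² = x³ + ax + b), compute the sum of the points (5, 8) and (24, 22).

(15, 8)

(5, 8) + (24, 22). λ = (22 - 8)/(24 - 5) ≡ 14/19 mod 37. 19⁻¹ ≡ 2 (mod 37), so λ ≡ 28.
  x = λ² - 5 - 24 = 784 - 29 ≡ 15; y = λ·(5 - 15) - 8 ≡ 8. → (15, 8)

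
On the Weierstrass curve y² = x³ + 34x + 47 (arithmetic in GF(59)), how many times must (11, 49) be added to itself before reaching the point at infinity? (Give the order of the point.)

2P: tangent at (11, 49): λ = (3·11² + 34)/(2·49) ≡ 43/39. 39⁻¹ ≡ 56 (mod 59) since 39·56 = 2184 ≡ 1, so λ ≡ 43·56 ≡ 48.
  x = λ² - 11 - 11 = 2304 - 22 ≡ 40; y = λ·(11 - 40) - 49 ≡ 34. → (40, 34)
3P: (40, 34) + (11, 49). λ = (49 - 34)/(11 - 40) ≡ 15/30 mod 59. 30⁻¹ ≡ 2 (mod 59), so λ ≡ 30.
  x = λ² - 40 - 11 = 900 - 51 ≡ 23; y = λ·(40 - 23) - 34 ≡ 4. → (23, 4)
4P: (23, 4) + (11, 49). λ = (49 - 4)/(11 - 23) ≡ 45/47 mod 59. 47⁻¹ ≡ 54 (mod 59), so λ ≡ 11.
  x = λ² - 23 - 11 = 121 - 34 ≡ 28; y = λ·(23 - 28) - 4 ≡ 0. → (28, 0)
5P: (28, 0) + (11, 49). λ = (49 - 0)/(11 - 28) ≡ 49/42 mod 59. 42⁻¹ ≡ 52 (mod 59) since 42·52 = 2184 ≡ 1, so λ ≡ 11.
  x = λ² - 28 - 11 = 121 - 39 ≡ 23; y = λ·(28 - 23) - 0 ≡ 55. → (23, 55)
6P: (23, 55) + (11, 49). λ = (49 - 55)/(11 - 23) ≡ 53/47 mod 59. 47⁻¹ ≡ 54 (mod 59), so λ ≡ 30.
  x = λ² - 23 - 11 = 900 - 34 ≡ 40; y = λ·(23 - 40) - 55 ≡ 25. → (40, 25)
7P: (40, 25) + (11, 49). λ = (49 - 25)/(11 - 40) ≡ 24/30 mod 59. 30⁻¹ ≡ 2 (mod 59) since 30·2 = 60 ≡ 1, so λ ≡ 48.
  x = λ² - 40 - 11 = 2304 - 51 ≡ 11; y = λ·(40 - 11) - 25 ≡ 10. → (11, 10)
8P: (11, 10) + (11, 49): same x and y₁ ≡ -y₂, so the sum is the point at infinity.
8P = the point at infinity, so the order is 8.

8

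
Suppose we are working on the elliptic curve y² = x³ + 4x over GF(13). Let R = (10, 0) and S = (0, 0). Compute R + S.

(10, 0) + (0, 0). λ = (0 - 0)/(0 - 10) ≡ 0/3 mod 13. 3⁻¹ ≡ 9 (mod 13), so λ ≡ 0.
  x = λ² - 10 - 0 = 0 - 10 ≡ 3; y = λ·(10 - 3) - 0 ≡ 0. → (3, 0)

(3, 0)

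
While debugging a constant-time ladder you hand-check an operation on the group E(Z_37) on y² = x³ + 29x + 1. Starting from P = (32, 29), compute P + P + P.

Repeated addition: build up to 3P.
2P: tangent at (32, 29): λ = (3·32² + 29)/(2·29) ≡ 30/21. 21⁻¹ ≡ 30 (mod 37), so λ ≡ 30·30 ≡ 12.
  x = λ² - 32 - 32 = 144 - 64 ≡ 6; y = λ·(32 - 6) - 29 ≡ 24. → (6, 24)
3P: (6, 24) + (32, 29). λ = (29 - 24)/(32 - 6) ≡ 5/26 mod 37. 26⁻¹ ≡ 10 (mod 37), so λ ≡ 13.
  x = λ² - 6 - 32 = 169 - 38 ≡ 20; y = λ·(6 - 20) - 24 ≡ 16. → (20, 16)

(20, 16)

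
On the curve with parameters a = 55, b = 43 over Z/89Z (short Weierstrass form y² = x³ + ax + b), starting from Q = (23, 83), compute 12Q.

Repeated addition: build up to 12Q.
2Q: tangent at (23, 83): λ = (3·23² + 55)/(2·83) ≡ 40/77. 77⁻¹ ≡ 37 (mod 89) since 77·37 = 2849 ≡ 1, so λ ≡ 40·37 ≡ 56.
  x = λ² - 23 - 23 = 3136 - 46 ≡ 64; y = λ·(23 - 64) - 83 ≡ 24. → (64, 24)
3Q: (64, 24) + (23, 83). λ = (83 - 24)/(23 - 64) ≡ 59/48 mod 89. 48⁻¹ ≡ 13 (mod 89), so λ ≡ 55.
  x = λ² - 64 - 23 = 3025 - 87 ≡ 1; y = λ·(64 - 1) - 24 ≡ 59. → (1, 59)
4Q: (1, 59) + (23, 83). λ = (83 - 59)/(23 - 1) ≡ 24/22 mod 89. 22⁻¹ ≡ 85 (mod 89) since 22·85 = 1870 ≡ 1, so λ ≡ 82.
  x = λ² - 1 - 23 = 6724 - 24 ≡ 25; y = λ·(1 - 25) - 59 ≡ 20. → (25, 20)
5Q: (25, 20) + (23, 83). λ = (83 - 20)/(23 - 25) ≡ 63/87 mod 89. 87⁻¹ ≡ 44 (mod 89), so λ ≡ 13.
  x = λ² - 25 - 23 = 169 - 48 ≡ 32; y = λ·(25 - 32) - 20 ≡ 67. → (32, 67)
6Q: (32, 67) + (23, 83). λ = (83 - 67)/(23 - 32) ≡ 16/80 mod 89. 80⁻¹ ≡ 79 (mod 89), so λ ≡ 18.
  x = λ² - 32 - 23 = 324 - 55 ≡ 2; y = λ·(32 - 2) - 67 ≡ 28. → (2, 28)
7Q: (2, 28) + (23, 83). λ = (83 - 28)/(23 - 2) ≡ 55/21 mod 89. 21⁻¹ ≡ 17 (mod 89), so λ ≡ 45.
  x = λ² - 2 - 23 = 2025 - 25 ≡ 42; y = λ·(2 - 42) - 28 ≡ 41. → (42, 41)
8Q: (42, 41) + (23, 83). λ = (83 - 41)/(23 - 42) ≡ 42/70 mod 89. 70⁻¹ ≡ 14 (mod 89), so λ ≡ 54.
  x = λ² - 42 - 23 = 2916 - 65 ≡ 3; y = λ·(42 - 3) - 41 ≡ 18. → (3, 18)
9Q: (3, 18) + (23, 83). λ = (83 - 18)/(23 - 3) ≡ 65/20 mod 89. 20⁻¹ ≡ 49 (mod 89), so λ ≡ 70.
  x = λ² - 3 - 23 = 4900 - 26 ≡ 68; y = λ·(3 - 68) - 18 ≡ 60. → (68, 60)
10Q: (68, 60) + (23, 83). λ = (83 - 60)/(23 - 68) ≡ 23/44 mod 89. 44⁻¹ ≡ 87 (mod 89) since 44·87 = 3828 ≡ 1, so λ ≡ 43.
  x = λ² - 68 - 23 = 1849 - 91 ≡ 67; y = λ·(68 - 67) - 60 ≡ 72. → (67, 72)
11Q: (67, 72) + (23, 83). λ = (83 - 72)/(23 - 67) ≡ 11/45 mod 89. 45⁻¹ ≡ 2 (mod 89), so λ ≡ 22.
  x = λ² - 67 - 23 = 484 - 90 ≡ 38; y = λ·(67 - 38) - 72 ≡ 32. → (38, 32)
12Q: (38, 32) + (23, 83). λ = (83 - 32)/(23 - 38) ≡ 51/74 mod 89. 74⁻¹ ≡ 83 (mod 89) since 74·83 = 6142 ≡ 1, so λ ≡ 50.
  x = λ² - 38 - 23 = 2500 - 61 ≡ 36; y = λ·(38 - 36) - 32 ≡ 68. → (36, 68)

(36, 68)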